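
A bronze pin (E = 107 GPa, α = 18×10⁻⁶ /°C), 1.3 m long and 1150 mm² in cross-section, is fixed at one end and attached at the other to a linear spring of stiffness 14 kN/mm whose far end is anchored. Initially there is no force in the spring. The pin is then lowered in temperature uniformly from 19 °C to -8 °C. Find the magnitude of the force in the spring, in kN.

P ≈ 7.71 kN

Free thermal contraction: δ_free = αΔT L = 18×10⁻⁶ × 27 × 1300 = 0.6318 mm.
Let P be the tensile force in the spring. The pin extends elastically by PL/(AE) and the spring stretches by P/k; together these equal δ_free.
P [ L/(AE) + 1/k ] = δ_free → P [ 1300/(1150×107×10³) + 1/(14×10³) ] = 0.6318.
P = 0.6318 / 8.199×10⁻⁵ = 7705 N.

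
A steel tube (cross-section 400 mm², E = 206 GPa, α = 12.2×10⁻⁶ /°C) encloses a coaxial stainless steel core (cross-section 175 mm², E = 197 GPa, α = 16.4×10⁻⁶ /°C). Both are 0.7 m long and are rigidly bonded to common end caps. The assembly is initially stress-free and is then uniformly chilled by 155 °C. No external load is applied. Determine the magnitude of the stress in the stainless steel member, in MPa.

Both members must finish at the same length. With the larger α, the stainless steel tends to over-contract; the plates restrain it, putting the stainless steel in tension and the steel in compression. With no external load the two internal forces are equal and opposite, magnitude P.
Equating the net (thermal + elastic) strains gives |α₁ − α₂|·ΔT = P·[1/(A₁E₁) + 1/(A₂E₂)].
|α₁ − α₂|·ΔT = 4.2×10⁻⁶ × 155 = 0.000651.
1/(A₁E₁) + 1/(A₂E₂) = 1/(400×206×10³) + 1/(175×197×10³) = 4.114×10⁻⁸ N⁻¹.
P = 0.000651 / 4.114×10⁻⁸ = 15820 N = 15.82 kN.
σ_{stainless steel} = P/A₂ = 15820/175 = 90.42 MPa, tensile.

σ ≈ 90.4 MPa (tensile)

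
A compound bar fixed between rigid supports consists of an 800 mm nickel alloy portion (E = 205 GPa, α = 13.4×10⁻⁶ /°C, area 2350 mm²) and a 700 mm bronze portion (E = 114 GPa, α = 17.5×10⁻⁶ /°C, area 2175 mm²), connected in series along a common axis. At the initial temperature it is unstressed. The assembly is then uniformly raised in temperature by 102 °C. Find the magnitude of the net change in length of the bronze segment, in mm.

|ΔL| ≈ 0.226 mm

With the walls removed the bar would change length by δ_free = Σ αᵢΔT Lᵢ = 13.4×10⁻⁶×102×800 + 17.5×10⁻⁶×102×700 = 2.343 mm.
The walls prevent any net length change, so an axial force P (same in every segment) develops. Compatibility: P · Σ Lᵢ/(AᵢEᵢ) = δ_free.
The series flexibility is Σ Lᵢ/(AᵢEᵢ) = 800/(2350×205×10³) + 700/(2175×114×10³) = 4.484×10⁻⁶ mm/N.
Hence P = δ_free / Σ(L/AE) = 2.343/4.484×10⁻⁶ = 522.5 kN (compressive).
For the bronze segment, free thermal change = 17.5×10⁻⁶×102×700 = 1.249 mm and elastic change from P = 522500×700/(2175×114×10³) = 1.475 mm; these oppose, so the net change is 0.226 mm (segment shortens).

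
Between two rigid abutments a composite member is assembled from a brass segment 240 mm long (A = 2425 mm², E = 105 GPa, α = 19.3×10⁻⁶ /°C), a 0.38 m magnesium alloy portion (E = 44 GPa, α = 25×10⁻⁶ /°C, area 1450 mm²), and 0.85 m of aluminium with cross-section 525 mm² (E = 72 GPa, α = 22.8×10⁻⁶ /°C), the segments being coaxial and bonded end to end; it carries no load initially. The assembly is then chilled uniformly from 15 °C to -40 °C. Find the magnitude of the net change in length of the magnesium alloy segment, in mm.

|ΔL| ≈ 0.149 mm

With the walls removed the bar would change length by δ_free = Σ αᵢΔT Lᵢ = 19.3×10⁻⁶×55×240 + 25×10⁻⁶×55×380 + 22.8×10⁻⁶×55×850 = 1.843 mm.
The rigid supports impose zero overall length change; the single axial force P common to all segments must satisfy P Σ Lᵢ/(AᵢEᵢ) = δ_free.
Σ Lᵢ/(AᵢEᵢ) = 240/(2425×105×10³) + 380/(1450×44×10³) + 850/(525×72×10³) = 2.939×10⁻⁵ mm/N.
So P = 1.843 / 2.939×10⁻⁵ = 62.72 kN, tensile.
For the magnesium alloy segment, free thermal change = 25×10⁻⁶×55×380 = 0.5225 mm and elastic change from P = 62720×380/(1450×44×10³) = 0.3736 mm; these oppose, so the net change is 0.149 mm (segment shortens).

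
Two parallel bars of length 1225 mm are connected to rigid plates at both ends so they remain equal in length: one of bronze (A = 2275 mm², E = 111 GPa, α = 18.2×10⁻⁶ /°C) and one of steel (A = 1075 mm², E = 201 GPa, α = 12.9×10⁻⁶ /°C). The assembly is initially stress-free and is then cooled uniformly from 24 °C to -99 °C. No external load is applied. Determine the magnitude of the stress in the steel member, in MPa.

Equilibrium of a rigid end plate with no external load gives equal and opposite internal forces ±P in the two members. Since α_{bronze} > α_{steel}, cooling drives the bronze into tension and the steel into compression.
Setting the final lengths equal and cancelling L: (α₁ − α₂)ΔT = P/(A₁E₁) + P/(A₂E₂).
|α₁ − α₂|·ΔT = 5.3×10⁻⁶ × 123 = 0.0006519.
1/(A₁E₁) + 1/(A₂E₂) = 1/(2275×111×10³) + 1/(1075×201×10³) = 8.588×10⁻⁹ N⁻¹.
So P = 0.0006519 / 8.588×10⁻⁹ = 75.91 kN.
σ_{steel} = P/A₂ = 75910/1075 = 70.61 MPa, compressive.

σ ≈ 70.6 MPa (compressive)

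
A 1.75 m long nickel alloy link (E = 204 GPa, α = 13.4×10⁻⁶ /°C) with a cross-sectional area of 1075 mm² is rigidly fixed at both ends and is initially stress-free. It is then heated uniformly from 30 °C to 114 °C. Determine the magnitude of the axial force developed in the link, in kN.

With zero net strain, σ = E·αΔT = 204 GPa × 13.4×10⁻⁶ × 84 = 229.6 MPa.
Axial force P = σA = 229.6 × 1075 = 246800 N = 246.8 kN, compressive.

P ≈ 247 kN (compressive)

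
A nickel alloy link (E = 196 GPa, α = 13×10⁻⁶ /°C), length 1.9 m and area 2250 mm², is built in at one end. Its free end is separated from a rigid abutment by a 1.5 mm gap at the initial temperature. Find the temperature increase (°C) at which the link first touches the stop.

The gap closes when αΔT L = 1.5 mm, since the link is still unstressed at that instant.
ΔT = 1.5 / (13×10⁻⁶ × 1900) = 60.73 °C.

ΔT ≈ 60.7 °C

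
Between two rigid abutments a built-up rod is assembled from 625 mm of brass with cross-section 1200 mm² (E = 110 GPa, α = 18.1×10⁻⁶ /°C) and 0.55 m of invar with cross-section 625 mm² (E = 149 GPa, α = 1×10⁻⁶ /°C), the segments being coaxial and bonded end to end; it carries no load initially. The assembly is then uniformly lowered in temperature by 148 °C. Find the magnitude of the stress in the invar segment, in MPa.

If the supports were absent, the total length change would be Σ αᵢΔT Lᵢ = 18.1×10⁻⁶×148×625 + 1×10⁻⁶×148×550 = 1.756 mm.
Since the ends are fixed, an axial force P builds up, equal in every segment, with P · Σ Lᵢ/(AᵢEᵢ) = δ_free.
The series flexibility is Σ Lᵢ/(AᵢEᵢ) = 625/(1200×110×10³) + 550/(625×149×10³) = 1.064×10⁻⁵ mm/N.
P = 1.756 / 1.064×10⁻⁵ = 165000 N = 165 kN, tensile.
σ_{invar} = P / A = 165000 / 625 = 264 MPa.

σ ≈ 264 MPa (tensile)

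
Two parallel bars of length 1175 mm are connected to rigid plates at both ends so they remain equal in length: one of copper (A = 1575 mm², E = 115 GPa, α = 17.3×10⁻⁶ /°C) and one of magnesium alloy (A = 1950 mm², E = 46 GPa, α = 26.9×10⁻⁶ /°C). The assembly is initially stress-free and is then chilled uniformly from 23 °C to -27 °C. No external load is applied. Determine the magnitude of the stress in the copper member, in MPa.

Both members must finish at the same length. With the larger α, the magnesium alloy tends to over-contract; the plates restrain it, putting the magnesium alloy in tension and the copper in compression. With no external load the two internal forces are equal and opposite, magnitude P.
Setting the final lengths equal and cancelling L: (α₁ − α₂)ΔT = P/(A₁E₁) + P/(A₂E₂).
|α₁ − α₂|·ΔT = 9.6×10⁻⁶ × 50 = 0.00048.
1/(A₁E₁) + 1/(A₂E₂) = 1/(1575×115×10³) + 1/(1950×46×10³) = 1.667×10⁻⁸ N⁻¹.
P = 0.00048 / 1.667×10⁻⁸ = 28800 N = 28.8 kN.
σ_{copper} = P/A₁ = 28800/1575 = 18.28 MPa, compressive.

σ ≈ 18.3 MPa (compressive)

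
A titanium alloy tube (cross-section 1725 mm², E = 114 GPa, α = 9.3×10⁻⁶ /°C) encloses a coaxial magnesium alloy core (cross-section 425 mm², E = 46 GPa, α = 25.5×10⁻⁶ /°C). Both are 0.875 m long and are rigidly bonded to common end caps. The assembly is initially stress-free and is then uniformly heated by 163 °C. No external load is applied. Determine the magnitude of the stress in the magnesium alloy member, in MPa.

Both members must finish at the same length. With the larger α, the magnesium alloy tends to over-expand; the plates restrain it, putting the magnesium alloy in compression and the titanium alloy in tension. With no external load the two internal forces are equal and opposite, magnitude P.
Equating the net (thermal + elastic) strains gives |α₁ − α₂|·ΔT = P·[1/(A₁E₁) + 1/(A₂E₂)].
|α₁ − α₂|·ΔT = 16.2×10⁻⁶ × 163 = 0.002641.
1/(A₁E₁) + 1/(A₂E₂) = 1/(1725×114×10³) + 1/(425×46×10³) = 5.624×10⁻⁸ N⁻¹.
P = 0.002641 / 5.624×10⁻⁸ = 46960 N = 46.96 kN.
σ_{magnesium alloy} = P/A₂ = 46960/425 = 110.5 MPa, compressive.

σ ≈ 110 MPa (compressive)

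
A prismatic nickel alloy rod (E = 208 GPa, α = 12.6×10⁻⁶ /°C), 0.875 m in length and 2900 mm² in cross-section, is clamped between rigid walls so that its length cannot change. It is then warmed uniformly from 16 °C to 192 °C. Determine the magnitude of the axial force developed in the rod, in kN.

The ends cannot move, so σ = EαΔT = 208×10³ × 12.6×10⁻⁶ × 176 = 461.3 MPa.
Then P = σA = 461.3 × 2900 mm² = 1338 kN, compressive.

P ≈ 1340 kN (compressive)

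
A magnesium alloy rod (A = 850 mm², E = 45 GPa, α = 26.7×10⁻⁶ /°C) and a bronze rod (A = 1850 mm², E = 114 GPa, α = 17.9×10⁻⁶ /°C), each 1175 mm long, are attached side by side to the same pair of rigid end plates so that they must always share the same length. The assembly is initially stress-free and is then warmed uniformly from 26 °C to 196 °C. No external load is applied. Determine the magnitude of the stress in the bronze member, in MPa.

Both members must finish at the same length. With the larger α, the magnesium alloy tends to over-expand; the plates restrain it, putting the magnesium alloy in compression and the bronze in tension. With no external load the two internal forces are equal and opposite, magnitude P.
Equating the net (thermal + elastic) strains gives |α₁ − α₂|·ΔT = P·[1/(A₁E₁) + 1/(A₂E₂)].
|α₁ − α₂|·ΔT = 8.8×10⁻⁶ × 170 = 0.001496.
1/(A₁E₁) + 1/(A₂E₂) = 1/(850×45×10³) + 1/(1850×114×10³) = 3.089×10⁻⁸ N⁻¹.
P = 0.001496 / 3.089×10⁻⁸ = 48440 N = 48.44 kN.
σ_{bronze} = P/A₂ = 48440/1850 = 26.18 MPa, tensile.

σ ≈ 26.2 MPa (tensile)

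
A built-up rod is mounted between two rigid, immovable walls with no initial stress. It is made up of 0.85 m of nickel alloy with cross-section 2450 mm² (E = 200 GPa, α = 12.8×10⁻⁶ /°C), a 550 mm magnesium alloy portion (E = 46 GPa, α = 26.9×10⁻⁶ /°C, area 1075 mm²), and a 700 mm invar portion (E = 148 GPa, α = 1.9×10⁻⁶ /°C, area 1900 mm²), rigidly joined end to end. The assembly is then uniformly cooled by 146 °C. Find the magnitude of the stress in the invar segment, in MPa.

σ ≈ 135 MPa (tensile)

Free thermal contraction of the whole bar: Σ αᵢΔT Lᵢ = 12.8×10⁻⁶×146×850 + 26.9×10⁻⁶×146×550 + 1.9×10⁻⁶×146×700 = 3.943 mm.
Since the ends are fixed, an axial force P builds up, equal in every segment, with P · Σ Lᵢ/(AᵢEᵢ) = δ_free.
Σ Lᵢ/(AᵢEᵢ) = 850/(2450×200×10³) + 550/(1075×46×10³) + 700/(1900×148×10³) = 1.535×10⁻⁵ mm/N.
Hence P = δ_free / Σ(L/AE) = 3.943/1.535×10⁻⁵ = 256.9 kN (tensile).
σ_{invar} = P / A = 256900 / 1900 = 135.2 MPa.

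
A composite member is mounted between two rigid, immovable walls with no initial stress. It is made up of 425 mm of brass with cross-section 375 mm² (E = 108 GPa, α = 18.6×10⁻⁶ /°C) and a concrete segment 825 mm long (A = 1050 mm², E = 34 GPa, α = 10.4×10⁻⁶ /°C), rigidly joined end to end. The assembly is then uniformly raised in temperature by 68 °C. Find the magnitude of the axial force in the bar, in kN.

If the supports were absent, the total length change would be Σ αᵢΔT Lᵢ = 18.6×10⁻⁶×68×425 + 10.4×10⁻⁶×68×825 = 1.121 mm.
The walls prevent any net length change, so an axial force P (same in every segment) develops. Compatibility: P · Σ Lᵢ/(AᵢEᵢ) = δ_free.
Σ Lᵢ/(AᵢEᵢ) = 425/(375×108×10³) + 825/(1050×34×10³) = 3.36×10⁻⁵ mm/N.
Hence P = δ_free / Σ(L/AE) = 1.121/3.36×10⁻⁵ = 33.36 kN (compressive).

P ≈ 33.4 kN (compressive)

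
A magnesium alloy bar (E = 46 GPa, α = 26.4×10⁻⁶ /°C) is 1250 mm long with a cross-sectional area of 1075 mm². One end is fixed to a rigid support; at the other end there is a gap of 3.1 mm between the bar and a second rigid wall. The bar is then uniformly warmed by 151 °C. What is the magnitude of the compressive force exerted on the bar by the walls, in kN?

P ≈ 74.5 kN

Unrestrained expansion: δ_free = αΔT L = 26.4×10⁻⁶ × 151 × 1250 = 4.983 mm.
This exceeds the 3.1 mm gap, so the wall pushes back. The portion of expansion that must be recovered elastically is δ_free − gap = 4.983 − 3.1 = 1.883 mm.
That suppressed elongation corresponds to σ = E·Δ/L = 46×10³ × 1.883/1250 = 69.29 MPa.
Force on the wall = σA = 69.29 × 1075 mm² = 74.49 kN.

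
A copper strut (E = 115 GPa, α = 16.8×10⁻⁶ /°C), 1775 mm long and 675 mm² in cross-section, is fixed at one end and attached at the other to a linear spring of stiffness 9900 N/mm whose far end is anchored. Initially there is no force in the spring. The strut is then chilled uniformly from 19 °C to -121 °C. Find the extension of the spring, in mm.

δ ≈ 3.4 mm

Free thermal contraction: δ_free = αΔT L = 16.8×10⁻⁶ × 140 × 1775 = 4.175 mm.
Let P be the tensile force in the spring. The strut extends elastically by PL/(AE) and the spring stretches by P/k; together these equal δ_free.
So P = δ_free / [L/(AE) + 1/k] = 4.175 / [ 1775/(675×115×10³) + 1/(9900) ].
P = 4.175 / 0.0001239 = 33700 N.
Spring extension = P/k = 33700/(9900) = 3.404 mm.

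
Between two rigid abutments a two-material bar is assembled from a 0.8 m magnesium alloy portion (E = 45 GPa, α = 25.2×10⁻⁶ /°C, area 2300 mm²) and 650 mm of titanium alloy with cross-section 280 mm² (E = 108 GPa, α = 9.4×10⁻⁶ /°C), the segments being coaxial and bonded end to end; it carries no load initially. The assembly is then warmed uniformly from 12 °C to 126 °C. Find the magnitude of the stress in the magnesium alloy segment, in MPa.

If the supports were absent, the total length change would be Σ αᵢΔT Lᵢ = 25.2×10⁻⁶×114×800 + 9.4×10⁻⁶×114×650 = 2.995 mm.
The rigid supports impose zero overall length change; the single axial force P common to all segments must satisfy P Σ Lᵢ/(AᵢEᵢ) = δ_free.
Σ Lᵢ/(AᵢEᵢ) = 800/(2300×45×10³) + 650/(280×108×10³) = 2.922×10⁻⁵ mm/N.
Hence P = δ_free / Σ(L/AE) = 2.995/2.922×10⁻⁵ = 102.5 kN (compressive).
σ_{magnesium alloy} = P / A = 102500 / 2300 = 44.55 MPa.

σ ≈ 44.6 MPa (compressive)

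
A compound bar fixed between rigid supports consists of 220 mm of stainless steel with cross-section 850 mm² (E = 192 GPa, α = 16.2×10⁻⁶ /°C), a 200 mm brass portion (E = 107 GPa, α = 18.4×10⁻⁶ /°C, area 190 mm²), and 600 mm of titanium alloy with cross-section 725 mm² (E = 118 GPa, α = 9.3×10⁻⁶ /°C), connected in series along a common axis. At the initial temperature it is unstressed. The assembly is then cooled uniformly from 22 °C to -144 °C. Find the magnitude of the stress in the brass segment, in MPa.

With the walls removed the bar would change length by δ_free = Σ αᵢΔT Lᵢ = 16.2×10⁻⁶×166×220 + 18.4×10⁻⁶×166×200 + 9.3×10⁻⁶×166×600 = 2.129 mm.
Since the ends are fixed, an axial force P builds up, equal in every segment, with P · Σ Lᵢ/(AᵢEᵢ) = δ_free.
Σ Lᵢ/(AᵢEᵢ) = 220/(850×192×10³) + 200/(190×107×10³) + 600/(725×118×10³) = 1.82×10⁻⁵ mm/N.
So P = 2.129 / 1.82×10⁻⁵ = 117 kN, tensile.
σ_{brass} = P / A = 117000 / 190 = 615.6 MPa.

σ ≈ 616 MPa (tensile)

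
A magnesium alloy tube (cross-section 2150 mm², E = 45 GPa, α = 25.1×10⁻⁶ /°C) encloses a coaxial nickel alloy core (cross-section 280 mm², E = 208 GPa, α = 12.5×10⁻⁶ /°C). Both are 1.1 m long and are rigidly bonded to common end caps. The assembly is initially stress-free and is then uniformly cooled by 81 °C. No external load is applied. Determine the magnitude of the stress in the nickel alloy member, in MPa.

Equilibrium of a rigid end plate with no external load gives equal and opposite internal forces ±P in the two members. Since α_{magnesium alloy} > α_{nickel alloy}, cooling drives the magnesium alloy into tension and the nickel alloy into compression.
Setting the final lengths equal and cancelling L: (α₁ − α₂)ΔT = P/(A₁E₁) + P/(A₂E₂).
|α₁ − α₂|·ΔT = 12.6×10⁻⁶ × 81 = 0.001021.
1/(A₁E₁) + 1/(A₂E₂) = 1/(2150×45×10³) + 1/(280×208×10³) = 2.751×10⁻⁸ N⁻¹.
P = 0.001021 / 2.751×10⁻⁸ = 37100 N = 37.1 kN.
σ_{nickel alloy} = P/A₂ = 37100/280 = 132.5 MPa, compressive.

σ ≈ 133 MPa (compressive)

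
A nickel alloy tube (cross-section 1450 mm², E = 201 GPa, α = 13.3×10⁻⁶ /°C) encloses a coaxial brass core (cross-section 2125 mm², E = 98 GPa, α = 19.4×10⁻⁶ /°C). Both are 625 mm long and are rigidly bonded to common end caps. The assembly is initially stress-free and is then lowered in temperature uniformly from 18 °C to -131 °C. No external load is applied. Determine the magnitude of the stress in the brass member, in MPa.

σ ≈ 52 MPa (tensile)

Both members must finish at the same length. With the larger α, the brass tends to over-contract; the plates restrain it, putting the brass in tension and the nickel alloy in compression. With no external load the two internal forces are equal and opposite, magnitude P.
Setting the final lengths equal and cancelling L: (α₁ − α₂)ΔT = P/(A₁E₁) + P/(A₂E₂).
|α₁ − α₂|·ΔT = 6.1×10⁻⁶ × 149 = 0.0009089.
1/(A₁E₁) + 1/(A₂E₂) = 1/(1450×201×10³) + 1/(2125×98×10³) = 8.233×10⁻⁹ N⁻¹.
So P = 0.0009089 / 8.233×10⁻⁹ = 110.4 kN.
σ_{brass} = P/A₂ = 110400/2125 = 51.95 MPa, tensile.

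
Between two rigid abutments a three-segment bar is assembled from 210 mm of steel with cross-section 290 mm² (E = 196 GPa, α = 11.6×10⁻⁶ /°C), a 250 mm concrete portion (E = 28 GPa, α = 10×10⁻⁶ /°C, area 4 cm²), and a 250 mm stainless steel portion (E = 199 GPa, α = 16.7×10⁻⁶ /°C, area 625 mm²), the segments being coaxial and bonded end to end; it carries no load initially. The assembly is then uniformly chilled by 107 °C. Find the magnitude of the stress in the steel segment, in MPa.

σ ≈ 120 MPa (tensile)

Free thermal contraction of the whole bar: Σ αᵢΔT Lᵢ = 11.6×10⁻⁶×107×210 + 10×10⁻⁶×107×250 + 16.7×10⁻⁶×107×250 = 0.9749 mm.
The rigid supports impose zero overall length change; the single axial force P common to all segments must satisfy P Σ Lᵢ/(AᵢEᵢ) = δ_free.
The series flexibility is Σ Lᵢ/(AᵢEᵢ) = 210/(290×196×10³) + 250/(400×28×10³) + 250/(625×199×10³) = 2.803×10⁻⁵ mm/N.
Hence P = δ_free / Σ(L/AE) = 0.9749/2.803×10⁻⁵ = 34.78 kN (tensile).
σ_{steel} = P / A = 34780 / 290 = 119.9 MPa.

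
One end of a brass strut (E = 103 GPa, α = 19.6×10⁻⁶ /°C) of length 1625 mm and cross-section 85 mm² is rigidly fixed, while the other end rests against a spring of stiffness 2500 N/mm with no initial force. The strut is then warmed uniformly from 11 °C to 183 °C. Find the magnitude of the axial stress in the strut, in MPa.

The unrestrained thermal change is αΔT L = 19.6×10⁻⁶ × 172 × 1625 = 5.478 mm.
Let P be the compressive force at the spring. The strut shortens elastically by PL/(AE) and the spring compresses by P/k; together these equal δ_free.
P [ L/(AE) + 1/k ] = δ_free → P [ 1625/(85×103×10³) + 1/(2500) ] = 5.478.
P = 5.478 / 0.0005856 = 9355 N.
σ = P/A = 9355/85 = 110.1 MPa.

σ ≈ 110 MPa (compressive)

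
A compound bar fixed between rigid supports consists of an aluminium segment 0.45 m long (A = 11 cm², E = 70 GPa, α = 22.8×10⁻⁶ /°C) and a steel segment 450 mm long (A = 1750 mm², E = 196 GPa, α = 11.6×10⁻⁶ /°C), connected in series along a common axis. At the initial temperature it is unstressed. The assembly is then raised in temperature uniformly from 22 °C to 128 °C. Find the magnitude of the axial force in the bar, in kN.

P ≈ 229 kN (compressive)

With the walls removed the bar would change length by δ_free = Σ αᵢΔT Lᵢ = 22.8×10⁻⁶×106×450 + 11.6×10⁻⁶×106×450 = 1.641 mm.
The rigid supports impose zero overall length change; the single axial force P common to all segments must satisfy P Σ Lᵢ/(AᵢEᵢ) = δ_free.
Σ Lᵢ/(AᵢEᵢ) = 450/(1100×70×10³) + 450/(1750×196×10³) = 7.156×10⁻⁶ mm/N.
Hence P = δ_free / Σ(L/AE) = 1.641/7.156×10⁻⁶ = 229.3 kN (compressive).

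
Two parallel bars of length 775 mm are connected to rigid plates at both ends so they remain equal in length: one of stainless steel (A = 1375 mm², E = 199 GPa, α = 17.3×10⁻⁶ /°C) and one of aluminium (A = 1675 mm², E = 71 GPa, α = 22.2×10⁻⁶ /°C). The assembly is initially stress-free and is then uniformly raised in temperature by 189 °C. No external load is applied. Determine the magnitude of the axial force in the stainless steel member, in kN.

The aluminium has the larger α, so on heating it would change length more than the stainless steel if both were free. The rigid plates force a common final length, so the aluminium is put into compression and the stainless steel into tension, with equal and opposite forces P (no external load).
Compatibility of the two members (thermal + elastic change equal): (α₁ − α₂)ΔT = P·[1/(A₁E₁) + 1/(A₂E₂)].
|α₁ − α₂|·ΔT = 4.9×10⁻⁶ × 189 = 0.0009261.
1/(A₁E₁) + 1/(A₂E₂) = 1/(1375×199×10³) + 1/(1675×71×10³) = 1.206×10⁻⁸ N⁻¹.
So P = 0.0009261 / 1.206×10⁻⁸ = 76.77 kN.

P ≈ 76.8 kN (tensile in the stainless steel)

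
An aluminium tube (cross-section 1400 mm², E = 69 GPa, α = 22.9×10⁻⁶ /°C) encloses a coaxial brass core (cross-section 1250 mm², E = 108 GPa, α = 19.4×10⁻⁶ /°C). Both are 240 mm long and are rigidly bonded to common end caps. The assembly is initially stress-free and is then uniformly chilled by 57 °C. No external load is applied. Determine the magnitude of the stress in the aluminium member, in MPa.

Equilibrium of a rigid end plate with no external load gives equal and opposite internal forces ±P in the two members. Since α_{aluminium} > α_{brass}, cooling drives the aluminium into tension and the brass into compression.
Equating the net (thermal + elastic) strains gives |α₁ − α₂|·ΔT = P·[1/(A₁E₁) + 1/(A₂E₂)].
|α₁ − α₂|·ΔT = 3.5×10⁻⁶ × 57 = 0.0001995.
1/(A₁E₁) + 1/(A₂E₂) = 1/(1400×69×10³) + 1/(1250×108×10³) = 1.776×10⁻⁸ N⁻¹.
P = 0.0001995 / 1.776×10⁻⁸ = 11230 N = 11.23 kN.
σ_{aluminium} = P/A₁ = 11230/1400 = 8.024 MPa, tensile.

σ ≈ 8.02 MPa (tensile)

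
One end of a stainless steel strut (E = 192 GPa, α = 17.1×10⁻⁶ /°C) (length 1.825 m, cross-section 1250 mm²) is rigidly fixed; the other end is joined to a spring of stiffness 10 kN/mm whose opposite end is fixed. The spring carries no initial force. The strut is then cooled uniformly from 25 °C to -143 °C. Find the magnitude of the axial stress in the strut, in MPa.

σ ≈ 39 MPa (tensile)

The unrestrained thermal change is αΔT L = 17.1×10⁻⁶ × 168 × 1825 = 5.243 mm.
With a force P in the spring, the elastic change of the strut is PL/(AE) and that of the spring is P/k; compatibility requires their sum to equal δ_free.
So P = δ_free / [L/(AE) + 1/k] = 5.243 / [ 1825/(1250×192×10³) + 1/(10×10³) ].
P = 5.243 / 0.0001076 = 48720 N.
σ = P/A = 48720/1250 = 38.98 MPa.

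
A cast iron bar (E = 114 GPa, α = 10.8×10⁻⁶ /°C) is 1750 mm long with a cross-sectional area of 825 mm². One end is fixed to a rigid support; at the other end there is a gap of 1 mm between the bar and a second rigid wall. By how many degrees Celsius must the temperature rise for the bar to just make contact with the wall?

ΔT ≈ 52.9 °C

The gap closes when αΔT L = 1 mm, since the bar is still unstressed at that instant.
So ΔT = g/(αL) = 1/(10.8×10⁻⁶ × 1750) = 52.91 °C.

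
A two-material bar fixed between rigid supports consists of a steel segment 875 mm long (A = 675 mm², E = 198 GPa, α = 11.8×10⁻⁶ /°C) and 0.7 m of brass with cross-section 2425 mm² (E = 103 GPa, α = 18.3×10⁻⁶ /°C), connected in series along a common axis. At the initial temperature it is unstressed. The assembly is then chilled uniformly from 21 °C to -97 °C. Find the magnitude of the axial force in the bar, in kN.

With the walls removed the bar would change length by δ_free = Σ αᵢΔT Lᵢ = 11.8×10⁻⁶×118×875 + 18.3×10⁻⁶×118×700 = 2.73 mm.
Since the ends are fixed, an axial force P builds up, equal in every segment, with P · Σ Lᵢ/(AᵢEᵢ) = δ_free.
The series flexibility is Σ Lᵢ/(AᵢEᵢ) = 875/(675×198×10³) + 700/(2425×103×10³) = 9.349×10⁻⁶ mm/N.
So P = 2.73 / 9.349×10⁻⁶ = 292 kN, tensile.

P ≈ 292 kN (tensile)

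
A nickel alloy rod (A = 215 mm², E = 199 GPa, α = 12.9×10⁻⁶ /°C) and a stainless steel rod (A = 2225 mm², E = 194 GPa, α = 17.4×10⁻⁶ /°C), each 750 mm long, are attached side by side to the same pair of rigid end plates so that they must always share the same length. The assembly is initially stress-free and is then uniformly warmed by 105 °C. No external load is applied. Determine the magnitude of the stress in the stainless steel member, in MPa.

σ ≈ 8.27 MPa (compressive)

The stainless steel has the larger α, so on heating it would change length more than the nickel alloy if both were free. The rigid plates force a common final length, so the stainless steel is put into compression and the nickel alloy into tension, with equal and opposite forces P (no external load).
Equating the net (thermal + elastic) strains gives |α₁ − α₂|·ΔT = P·[1/(A₁E₁) + 1/(A₂E₂)].
|α₁ − α₂|·ΔT = 4.5×10⁻⁶ × 105 = 0.0004725.
1/(A₁E₁) + 1/(A₂E₂) = 1/(215×199×10³) + 1/(2225×194×10³) = 2.569×10⁻⁸ N⁻¹.
So P = 0.0004725 / 2.569×10⁻⁸ = 18.39 kN.
σ_{stainless steel} = P/A₂ = 18390/2225 = 8.266 MPa, compressive.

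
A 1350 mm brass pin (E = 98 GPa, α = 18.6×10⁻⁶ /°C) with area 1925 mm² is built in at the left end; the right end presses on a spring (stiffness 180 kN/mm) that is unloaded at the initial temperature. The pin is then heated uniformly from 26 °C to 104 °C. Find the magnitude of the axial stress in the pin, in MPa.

σ ≈ 80 MPa (compressive)

If the spring were absent the pin would lengthen by αΔT L = 18.6×10⁻⁶ × 78 × 1350 = 1.959 mm.
With a force P in the spring, the elastic change of the pin is PL/(AE) and that of the spring is P/k; compatibility requires their sum to equal δ_free.
P [ L/(AE) + 1/k ] = δ_free → P [ 1350/(1925×98×10³) + 1/(180×10³) ] = 1.959.
P = 1.959 / 1.271×10⁻⁵ = 154100 N.
σ = P/A = 154100/1925 = 80.04 MPa.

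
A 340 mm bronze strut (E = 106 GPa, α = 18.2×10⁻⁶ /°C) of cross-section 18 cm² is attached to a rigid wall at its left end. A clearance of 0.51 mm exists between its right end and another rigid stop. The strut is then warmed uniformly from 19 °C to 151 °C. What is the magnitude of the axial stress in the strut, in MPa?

σ ≈ 95.7 MPa (compressive)

Unrestrained expansion: δ_free = αΔT L = 18.2×10⁻⁶ × 132 × 340 = 0.8168 mm.
After closing the 0.51 mm clearance, 0.8168 − 0.51 = 0.3068 mm of expansion remains to be suppressed by the wall.
That suppressed elongation corresponds to σ = E·Δ/L = 106×10³ × 0.3068/340 = 95.65 MPa.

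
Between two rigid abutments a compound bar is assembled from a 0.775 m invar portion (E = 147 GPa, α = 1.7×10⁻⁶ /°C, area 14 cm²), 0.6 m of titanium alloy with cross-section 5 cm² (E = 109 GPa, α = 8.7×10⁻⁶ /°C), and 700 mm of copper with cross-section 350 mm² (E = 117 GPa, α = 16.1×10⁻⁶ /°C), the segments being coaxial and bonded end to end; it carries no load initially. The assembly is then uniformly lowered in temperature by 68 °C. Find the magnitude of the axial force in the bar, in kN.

Free thermal contraction of the whole bar: Σ αᵢΔT Lᵢ = 1.7×10⁻⁶×68×775 + 8.7×10⁻⁶×68×600 + 16.1×10⁻⁶×68×700 = 1.211 mm.
Since the ends are fixed, an axial force P builds up, equal in every segment, with P · Σ Lᵢ/(AᵢEᵢ) = δ_free.
The series flexibility is Σ Lᵢ/(AᵢEᵢ) = 775/(1400×147×10³) + 600/(500×109×10³) + 700/(350×117×10³) = 3.187×10⁻⁵ mm/N.
P = 1.211 / 3.187×10⁻⁵ = 38000 N = 38 kN, tensile.

P ≈ 38 kN (tensile)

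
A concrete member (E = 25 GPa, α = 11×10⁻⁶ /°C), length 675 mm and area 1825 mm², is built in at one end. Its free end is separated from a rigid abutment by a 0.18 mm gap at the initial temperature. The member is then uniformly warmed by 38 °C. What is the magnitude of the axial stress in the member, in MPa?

Free thermal elongation = αΔT L = 11×10⁻⁶ × 38 × 675 = 0.2821 mm.
After closing the 0.18 mm clearance, 0.2821 − 0.18 = 0.1021 mm of expansion remains to be suppressed by the wall.
Compatibility: PL/(AE) = 0.1021 mm, so σ = P/A = E × (0.1021/675) = 3.783 MPa.

σ ≈ 3.78 MPa (compressive)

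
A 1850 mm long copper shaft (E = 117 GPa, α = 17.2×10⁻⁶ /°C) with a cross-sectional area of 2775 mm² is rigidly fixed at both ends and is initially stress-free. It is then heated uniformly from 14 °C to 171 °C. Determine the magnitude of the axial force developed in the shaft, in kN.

P ≈ 877 kN (compressive)

With zero net strain, σ = E·αΔT = 117 GPa × 17.2×10⁻⁶ × 157 = 315.9 MPa.
Axial force P = σA = 315.9 × 2775 = 876800 N = 876.8 kN, compressive.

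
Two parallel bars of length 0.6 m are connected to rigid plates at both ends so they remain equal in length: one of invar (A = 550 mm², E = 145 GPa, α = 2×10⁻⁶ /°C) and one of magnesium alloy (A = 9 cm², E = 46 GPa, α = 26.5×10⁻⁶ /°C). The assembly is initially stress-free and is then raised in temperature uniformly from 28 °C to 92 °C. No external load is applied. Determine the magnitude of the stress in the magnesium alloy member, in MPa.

The magnesium alloy has the larger α, so on heating it would change length more than the invar if both were free. The rigid plates force a common final length, so the magnesium alloy is put into compression and the invar into tension, with equal and opposite forces P (no external load).
Equating the net (thermal + elastic) strains gives |α₁ − α₂|·ΔT = P·[1/(A₁E₁) + 1/(A₂E₂)].
|α₁ − α₂|·ΔT = 24.5×10⁻⁶ × 64 = 0.001568.
1/(A₁E₁) + 1/(A₂E₂) = 1/(550×145×10³) + 1/(900×46×10³) = 3.669×10⁻⁸ N⁻¹.
P = 0.001568 / 3.669×10⁻⁸ = 42730 N = 42.73 kN.
σ_{magnesium alloy} = P/A₂ = 42730/900 = 47.48 MPa, compressive.

σ ≈ 47.5 MPa (compressive)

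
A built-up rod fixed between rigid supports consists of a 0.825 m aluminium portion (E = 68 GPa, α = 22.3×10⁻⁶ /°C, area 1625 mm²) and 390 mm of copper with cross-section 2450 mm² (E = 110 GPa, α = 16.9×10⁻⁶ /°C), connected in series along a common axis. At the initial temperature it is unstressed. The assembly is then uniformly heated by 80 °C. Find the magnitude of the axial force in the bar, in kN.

Free thermal expansion of the whole bar: Σ αᵢΔT Lᵢ = 22.3×10⁻⁶×80×825 + 16.9×10⁻⁶×80×390 = 1.999 mm.
The walls prevent any net length change, so an axial force P (same in every segment) develops. Compatibility: P · Σ Lᵢ/(AᵢEᵢ) = δ_free.
The series flexibility is Σ Lᵢ/(AᵢEᵢ) = 825/(1625×68×10³) + 390/(2450×110×10³) = 8.913×10⁻⁶ mm/N.
Hence P = δ_free / Σ(L/AE) = 1.999/8.913×10⁻⁶ = 224.3 kN (compressive).

P ≈ 224 kN (compressive)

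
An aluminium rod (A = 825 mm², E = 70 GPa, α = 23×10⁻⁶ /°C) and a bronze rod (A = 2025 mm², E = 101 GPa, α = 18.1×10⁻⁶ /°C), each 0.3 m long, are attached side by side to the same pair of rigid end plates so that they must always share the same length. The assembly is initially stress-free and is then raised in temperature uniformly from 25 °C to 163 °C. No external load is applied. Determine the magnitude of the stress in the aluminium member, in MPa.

Equilibrium of a rigid end plate with no external load gives equal and opposite internal forces ±P in the two members. Since α_{aluminium} > α_{bronze}, heating drives the aluminium into compression and the bronze into tension.
Compatibility of the two members (thermal + elastic change equal): (α₁ − α₂)ΔT = P·[1/(A₁E₁) + 1/(A₂E₂)].
|α₁ − α₂|·ΔT = 4.9×10⁻⁶ × 138 = 0.0006762.
1/(A₁E₁) + 1/(A₂E₂) = 1/(825×70×10³) + 1/(2025×101×10³) = 2.221×10⁻⁸ N⁻¹.
So P = 0.0006762 / 2.221×10⁻⁸ = 30.45 kN.
σ_{aluminium} = P/A₁ = 30450/825 = 36.91 MPa, compressive.

σ ≈ 36.9 MPa (compressive)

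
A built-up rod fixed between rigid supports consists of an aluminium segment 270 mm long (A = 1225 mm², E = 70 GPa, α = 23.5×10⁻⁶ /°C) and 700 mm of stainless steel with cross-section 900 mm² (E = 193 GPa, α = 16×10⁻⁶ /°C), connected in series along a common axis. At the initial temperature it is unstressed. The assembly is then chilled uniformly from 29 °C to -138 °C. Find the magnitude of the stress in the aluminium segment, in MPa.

If the supports were absent, the total length change would be Σ αᵢΔT Lᵢ = 23.5×10⁻⁶×167×270 + 16×10⁻⁶×167×700 = 2.93 mm.
Since the ends are fixed, an axial force P builds up, equal in every segment, with P · Σ Lᵢ/(AᵢEᵢ) = δ_free.
Σ Lᵢ/(AᵢEᵢ) = 270/(1225×70×10³) + 700/(900×193×10³) = 7.179×10⁻⁶ mm/N.
P = 2.93 / 7.179×10⁻⁶ = 408200 N = 408.2 kN, tensile.
σ_{aluminium} = P / A = 408200 / 1225 = 333.2 MPa.

σ ≈ 333 MPa (tensile)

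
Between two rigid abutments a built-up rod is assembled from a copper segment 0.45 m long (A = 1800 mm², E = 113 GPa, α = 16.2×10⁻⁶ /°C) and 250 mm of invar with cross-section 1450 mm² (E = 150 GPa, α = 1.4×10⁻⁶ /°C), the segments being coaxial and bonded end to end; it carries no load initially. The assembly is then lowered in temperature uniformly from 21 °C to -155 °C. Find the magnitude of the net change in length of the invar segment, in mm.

With the walls removed the bar would change length by δ_free = Σ αᵢΔT Lᵢ = 16.2×10⁻⁶×176×450 + 1.4×10⁻⁶×176×250 = 1.345 mm.
The rigid supports impose zero overall length change; the single axial force P common to all segments must satisfy P Σ Lᵢ/(AᵢEᵢ) = δ_free.
The series flexibility is Σ Lᵢ/(AᵢEᵢ) = 450/(1800×113×10³) + 250/(1450×150×10³) = 3.362×10⁻⁶ mm/N.
P = 1.345 / 3.362×10⁻⁶ = 400000 N = 400 kN, tensile.
For the invar segment, free thermal change = 1.4×10⁻⁶×176×250 = 0.0616 mm and elastic change from P = 400000×250/(1450×150×10³) = 0.4597 mm; these oppose, so the net change is 0.398 mm (segment lengthens).

|ΔL| ≈ 0.398 mm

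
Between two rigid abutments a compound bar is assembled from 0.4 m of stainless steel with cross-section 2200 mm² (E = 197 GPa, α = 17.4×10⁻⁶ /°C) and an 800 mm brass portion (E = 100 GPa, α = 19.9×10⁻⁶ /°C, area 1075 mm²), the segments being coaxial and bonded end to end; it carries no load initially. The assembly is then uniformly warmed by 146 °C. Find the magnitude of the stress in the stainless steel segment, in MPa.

If the supports were absent, the total length change would be Σ αᵢΔT Lᵢ = 17.4×10⁻⁶×146×400 + 19.9×10⁻⁶×146×800 = 3.34 mm.
The rigid supports impose zero overall length change; the single axial force P common to all segments must satisfy P Σ Lᵢ/(AᵢEᵢ) = δ_free.
Σ Lᵢ/(AᵢEᵢ) = 400/(2200×197×10³) + 800/(1075×100×10³) = 8.365×10⁻⁶ mm/N.
Hence P = δ_free / Σ(L/AE) = 3.34/8.365×10⁻⁶ = 399.3 kN (compressive).
σ_{stainless steel} = P / A = 399300 / 2200 = 181.5 MPa.

σ ≈ 182 MPa (compressive)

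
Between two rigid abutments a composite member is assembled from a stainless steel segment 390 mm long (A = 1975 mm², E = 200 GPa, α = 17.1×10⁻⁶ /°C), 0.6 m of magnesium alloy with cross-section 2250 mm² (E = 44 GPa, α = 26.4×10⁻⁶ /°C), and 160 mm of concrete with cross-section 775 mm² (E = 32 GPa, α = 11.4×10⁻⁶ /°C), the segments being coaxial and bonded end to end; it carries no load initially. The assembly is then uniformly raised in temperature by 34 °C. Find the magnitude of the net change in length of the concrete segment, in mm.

Free thermal expansion of the whole bar: Σ αᵢΔT Lᵢ = 17.1×10⁻⁶×34×390 + 26.4×10⁻⁶×34×600 + 11.4×10⁻⁶×34×160 = 0.8273 mm.
Since the ends are fixed, an axial force P builds up, equal in every segment, with P · Σ Lᵢ/(AᵢEᵢ) = δ_free.
The series flexibility is Σ Lᵢ/(AᵢEᵢ) = 390/(1975×200×10³) + 600/(2250×44×10³) + 160/(775×32×10³) = 1.35×10⁻⁵ mm/N.
So P = 0.8273 / 1.35×10⁻⁵ = 61.29 kN, compressive.
For the concrete segment, free thermal change = 11.4×10⁻⁶×34×160 = 0.06202 mm and elastic change from P = 61290×160/(775×32×10³) = 0.3954 mm; these oppose, so the net change is 0.333 mm (segment shortens).

|ΔL| ≈ 0.333 mm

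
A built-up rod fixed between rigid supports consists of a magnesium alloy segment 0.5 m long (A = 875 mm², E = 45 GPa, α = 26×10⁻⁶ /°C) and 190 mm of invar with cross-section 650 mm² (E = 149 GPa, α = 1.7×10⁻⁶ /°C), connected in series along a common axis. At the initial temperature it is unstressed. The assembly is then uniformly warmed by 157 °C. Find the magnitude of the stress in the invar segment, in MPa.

If the supports were absent, the total length change would be Σ αᵢΔT Lᵢ = 26×10⁻⁶×157×500 + 1.7×10⁻⁶×157×190 = 2.092 mm.
Since the ends are fixed, an axial force P builds up, equal in every segment, with P · Σ Lᵢ/(AᵢEᵢ) = δ_free.
Σ Lᵢ/(AᵢEᵢ) = 500/(875×45×10³) + 190/(650×149×10³) = 1.466×10⁻⁵ mm/N.
So P = 2.092 / 1.466×10⁻⁵ = 142.7 kN, compressive.
σ_{invar} = P / A = 142700 / 650 = 219.5 MPa.

σ ≈ 220 MPa (compressive)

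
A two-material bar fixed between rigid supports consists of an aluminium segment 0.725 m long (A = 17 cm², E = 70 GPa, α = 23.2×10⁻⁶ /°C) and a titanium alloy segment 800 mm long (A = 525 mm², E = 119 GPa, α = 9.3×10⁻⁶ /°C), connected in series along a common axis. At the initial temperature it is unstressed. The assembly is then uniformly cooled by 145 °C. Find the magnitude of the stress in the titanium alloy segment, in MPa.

With the walls removed the bar would change length by δ_free = Σ αᵢΔT Lᵢ = 23.2×10⁻⁶×145×725 + 9.3×10⁻⁶×145×800 = 3.518 mm.
The walls prevent any net length change, so an axial force P (same in every segment) develops. Compatibility: P · Σ Lᵢ/(AᵢEᵢ) = δ_free.
Σ Lᵢ/(AᵢEᵢ) = 725/(1700×70×10³) + 800/(525×119×10³) = 1.89×10⁻⁵ mm/N.
P = 3.518 / 1.89×10⁻⁵ = 186100 N = 186.1 kN, tensile.
σ_{titanium alloy} = P / A = 186100 / 525 = 354.6 MPa.

σ ≈ 355 MPa (tensile)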